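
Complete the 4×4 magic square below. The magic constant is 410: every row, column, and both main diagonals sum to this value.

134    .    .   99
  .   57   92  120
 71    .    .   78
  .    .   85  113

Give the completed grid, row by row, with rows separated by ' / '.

Using row 2: 57 + 92 + 120 + ? → (2,1) = 410 − 269 = 141.
Column 1 must total 410; the given cells sum to 346, so (4,1) = 64.
From main diagonal, 410 − (134 + 57 + 113) gives (3,3) = 106.
From anti-diagonal, 410 − (99 + 92 + 64) gives (3,2) = 155.
Row 4: 64 + 85 + 113 + ? = 410, so (4,2) = 148.
Using column 2: 57 + 155 + 148 + ? → (1,2) = 410 − 360 = 50.
Column 3: 92 + 106 + 85 + ? = 410, so (1,3) = 127.

134 50 127 99 / 141 57 92 120 / 71 155 106 78 / 64 148 85 113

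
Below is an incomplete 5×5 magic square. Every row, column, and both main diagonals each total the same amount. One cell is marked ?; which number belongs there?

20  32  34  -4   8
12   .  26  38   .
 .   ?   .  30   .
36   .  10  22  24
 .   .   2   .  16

6

Row 1 is complete and sums to 90; that is the magic constant.
Using row 4: 36 + 10 + 22 + 24 + ? → (4,2) = 90 − 92 = -2.
Using column 3: 34 + 26 + 10 + 2 + ? → (3,3) = 90 − 72 = 18.
Column 4 needs 90; the known cells sum to 86, so (5,4) = 4.
Using main diagonal: 20 + 18 + 22 + 16 + ? → (2,2) = 90 − 76 = 14.
Anti-diagonal: 8 + 38 + 18 + (-2) + ? = 90, so (5,1) = 28.
Row 2: 12 + 14 + 26 + 38 + ? = 90, so (2,5) = 0.
Row 5: 28 + 2 + 4 + 16 + ? = 90, so (5,2) = 40.
Column 1: 20 + 12 + 36 + 28 + ? = 90, so (3,1) = -6.
Column 2 must total 90; the given cells sum to 84, so (3,2) = 6.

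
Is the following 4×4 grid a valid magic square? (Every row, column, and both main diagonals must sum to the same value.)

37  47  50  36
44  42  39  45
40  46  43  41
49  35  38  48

Row 1: 37 + 47 + 50 + 36 = 170.
Row 2: 44 + 42 + 39 + 45 = 170.
Row 3: 40 + 46 + 43 + 41 = 170.
Row 4: 49 + 35 + 38 + 48 = 170.
Column 1: 37 + 44 + 40 + 49 = 170.
Column 2: 47 + 42 + 46 + 35 = 170.
Column 3: 50 + 39 + 43 + 38 = 170.
Column 4: 36 + 45 + 41 + 48 = 170.
Main diagonal: 37 + 42 + 43 + 48 = 170.
Anti-diagonal: 36 + 39 + 46 + 49 = 170.
All lines sum to 170.

Yes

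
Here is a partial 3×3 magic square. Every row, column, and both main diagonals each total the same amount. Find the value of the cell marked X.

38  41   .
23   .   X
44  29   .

47

Column 1 is complete and sums to 105; that is the magic constant.
Using row 1: 38 + 41 + ? → (1,3) = 105 − 79 = 26.
Row 3 must total 105; the given cells sum to 73, so (3,3) = 32.
Column 2 must total 105; the given cells sum to 70, so (2,2) = 35.
Column 3 needs 105; the known cells sum to 58, so (2,3) = 47.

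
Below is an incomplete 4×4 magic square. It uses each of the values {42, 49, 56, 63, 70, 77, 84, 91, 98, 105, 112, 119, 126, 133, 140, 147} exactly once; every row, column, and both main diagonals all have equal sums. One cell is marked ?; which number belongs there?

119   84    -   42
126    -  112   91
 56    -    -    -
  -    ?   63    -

98

The 16 entries sum to 1512, so each line sums to 1512/4 = 378.
Row 1: 119 + 84 + 42 + ? = 378, so (1,3) = 133.
From row 2, 378 − (126 + 112 + 91) gives (2,2) = 49.
Using column 1: 119 + 126 + 56 + ? → (4,1) = 378 − 301 = 77.
From column 3, 378 − (133 + 112 + 63) gives (3,3) = 70.
Main diagonal: 119 + 49 + 70 + ? = 378, so (4,4) = 140.
From anti-diagonal, 378 − (42 + 112 + 77) gives (3,2) = 147.
Row 3 needs 378; the known cells sum to 273, so (3,4) = 105.
From row 4, 378 − (77 + 63 + 140) gives (4,2) = 98.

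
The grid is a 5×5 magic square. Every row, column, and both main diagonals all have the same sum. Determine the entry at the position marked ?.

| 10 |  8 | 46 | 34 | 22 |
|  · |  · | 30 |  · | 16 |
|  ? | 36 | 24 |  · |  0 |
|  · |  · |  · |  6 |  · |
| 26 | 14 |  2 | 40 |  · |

Row 1 is complete and sums to 120; that is the magic constant.
The remaining cell in row 5 is (5,5) = 120 − 82 = 38.
Column 3 needs 120; the known cells sum to 102, so (4,3) = 18.
Column 5 must total 120; the given cells sum to 76, so (4,5) = 44.
Using main diagonal: 10 + 24 + 6 + 38 + ? → (2,2) = 120 − 78 = 42.
Using column 2: 8 + 42 + 36 + 14 + ? → (4,2) = 120 − 100 = 20.
Anti-diagonal needs 120; the known cells sum to 92, so (2,4) = 28.
Row 2 must total 120; the given cells sum to 116, so (2,1) = 4.
Row 4 needs 120; the known cells sum to 88, so (4,1) = 32.
The remaining cell in column 1 is (3,1) = 120 − 72 = 48.

48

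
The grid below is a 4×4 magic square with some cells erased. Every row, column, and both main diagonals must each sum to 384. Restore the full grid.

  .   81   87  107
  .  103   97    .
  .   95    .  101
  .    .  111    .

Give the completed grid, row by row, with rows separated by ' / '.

109 81 87 107 / 91 103 97 93 / 99 95 89 101 / 85 105 111 83

The remaining cell in row 1 is (1,1) = 384 − 275 = 109.
The remaining cell in column 2 is (4,2) = 384 − 279 = 105.
Column 3 must total 384; the given cells sum to 295, so (3,3) = 89.
Main diagonal: 109 + 103 + 89 + ? = 384, so (4,4) = 83.
Anti-diagonal must total 384; the given cells sum to 299, so (4,1) = 85.
From row 3, 384 − (95 + 89 + 101) gives (3,1) = 99.
Using column 1: 109 + 99 + 85 + ? → (2,1) = 384 − 293 = 91.
The remaining cell in column 4 is (2,4) = 384 − 291 = 93.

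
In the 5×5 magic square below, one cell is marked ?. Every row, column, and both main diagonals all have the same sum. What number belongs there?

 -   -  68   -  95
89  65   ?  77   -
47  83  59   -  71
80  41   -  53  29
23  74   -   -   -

Anti-diagonal is complete and sums to 295; that is the magic constant.
Row 3 must total 295; the given cells sum to 260, so (3,4) = 35.
Row 4 needs 295; the known cells sum to 203, so (4,3) = 92.
Using column 1: 89 + 47 + 80 + 23 + ? → (1,1) = 295 − 239 = 56.
From column 2, 295 − (65 + 83 + 41 + 74) gives (1,2) = 32.
The remaining cell in main diagonal is (5,5) = 295 − 233 = 62.
Row 1 must total 295; the given cells sum to 251, so (1,4) = 44.
The remaining cell in column 4 is (5,4) = 295 − 209 = 86.
From column 5, 295 − (95 + 71 + 29 + 62) gives (2,5) = 38.
Row 2 needs 295; the known cells sum to 269, so (2,3) = 26.

26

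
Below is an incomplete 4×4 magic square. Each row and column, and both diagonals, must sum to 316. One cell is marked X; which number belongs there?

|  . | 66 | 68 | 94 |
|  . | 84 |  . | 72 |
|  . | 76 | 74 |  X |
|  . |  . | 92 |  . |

Using row 1: 66 + 68 + 94 + ? → (1,1) = 316 − 228 = 88.
Using column 2: 66 + 84 + 76 + ? → (4,2) = 316 − 226 = 90.
Using column 3: 68 + 74 + 92 + ? → (2,3) = 316 − 234 = 82.
Main diagonal must total 316; the given cells sum to 246, so (4,4) = 70.
Anti-diagonal must total 316; the given cells sum to 252, so (4,1) = 64.
Row 2 must total 316; the given cells sum to 238, so (2,1) = 78.
Using column 1: 88 + 78 + 64 + ? → (3,1) = 316 − 230 = 86.
Column 4 needs 316; the known cells sum to 236, so (3,4) = 80.

80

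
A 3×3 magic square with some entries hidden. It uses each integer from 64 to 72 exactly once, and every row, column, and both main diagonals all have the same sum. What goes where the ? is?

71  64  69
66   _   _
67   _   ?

The entries are 64 through 72, which sum to 612, so each line sums to 612/3 = 204.
Anti-diagonal must total 204; the given cells sum to 136, so (2,2) = 68.
From row 2, 204 − (66 + 68) gives (2,3) = 70.
Using column 2: 64 + 68 + ? → (3,2) = 204 − 132 = 72.
Using column 3: 69 + 70 + ? → (3,3) = 204 − 139 = 65.

65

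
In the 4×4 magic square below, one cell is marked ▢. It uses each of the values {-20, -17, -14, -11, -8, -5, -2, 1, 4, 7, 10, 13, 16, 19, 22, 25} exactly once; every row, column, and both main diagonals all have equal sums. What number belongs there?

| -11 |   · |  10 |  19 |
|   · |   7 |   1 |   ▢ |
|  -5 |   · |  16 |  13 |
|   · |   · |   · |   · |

The 16 entries sum to 40, so each line sums to 40/4 = 10.
Row 1: -11 + 10 + 19 + ? = 10, so (1,2) = -8.
From row 3, 10 − (-5 + 16 + 13) gives (3,2) = -14.
Column 2 needs 10; the known cells sum to -15, so (4,2) = 25.
Column 3 needs 10; the known cells sum to 27, so (4,3) = -17.
Using main diagonal: -11 + 7 + 16 + ? → (4,4) = 10 − 12 = -2.
Anti-diagonal must total 10; the given cells sum to 6, so (4,1) = 4.
Using column 1: -11 + (-5) + 4 + ? → (2,1) = 10 − (-12) = 22.
Column 4: 19 + 13 + (-2) + ? = 10, so (2,4) = -20.

-20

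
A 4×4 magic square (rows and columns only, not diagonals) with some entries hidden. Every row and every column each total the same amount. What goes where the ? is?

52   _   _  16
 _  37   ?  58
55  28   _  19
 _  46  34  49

25

Column 4 is complete and sums to 142; that is the magic constant.
Row 3: 55 + 28 + 19 + ? = 142, so (3,3) = 40.
Row 4 needs 142; the known cells sum to 129, so (4,1) = 13.
Column 1 needs 142; the known cells sum to 120, so (2,1) = 22.
Column 2 needs 142; the known cells sum to 111, so (1,2) = 31.
Row 1 needs 142; the known cells sum to 99, so (1,3) = 43.
Row 2: 22 + 37 + 58 + ? = 142, so (2,3) = 25.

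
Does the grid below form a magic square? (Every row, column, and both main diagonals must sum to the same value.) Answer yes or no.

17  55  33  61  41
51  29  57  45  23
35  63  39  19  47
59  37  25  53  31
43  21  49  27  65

No — anti-diagonal sums to 205 but column 3 sums to 203.

Row 1: 17 + 55 + 33 + 61 + 41 = 207.
Row 2: 51 + 29 + 57 + 45 + 23 = 205.
Row 3: 35 + 63 + 39 + 19 + 47 = 203.
Row 4: 59 + 37 + 25 + 53 + 31 = 205.
Row 5: 43 + 21 + 49 + 27 + 65 = 205.
Column 1: 17 + 51 + 35 + 59 + 43 = 205.
Column 2: 55 + 29 + 63 + 37 + 21 = 205.
Column 3: 33 + 57 + 39 + 25 + 49 = 203.
Column 4: 61 + 45 + 19 + 53 + 27 = 205.
Column 5: 41 + 23 + 47 + 31 + 65 = 207.
Main diagonal: 17 + 29 + 39 + 53 + 65 = 203.
Anti-diagonal: 41 + 45 + 39 + 37 + 43 = 205.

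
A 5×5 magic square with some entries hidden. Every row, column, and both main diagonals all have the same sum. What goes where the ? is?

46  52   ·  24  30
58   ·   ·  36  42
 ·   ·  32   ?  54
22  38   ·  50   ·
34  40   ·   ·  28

Anti-diagonal is complete and sums to 170; that is the magic constant.
Row 1 needs 170; the known cells sum to 152, so (1,3) = 18.
Column 1: 46 + 58 + 22 + 34 + ? = 170, so (3,1) = 10.
The remaining cell in column 5 is (4,5) = 170 − 154 = 16.
Main diagonal: 46 + 32 + 50 + 28 + ? = 170, so (2,2) = 14.
Row 2: 58 + 14 + 36 + 42 + ? = 170, so (2,3) = 20.
Row 4 needs 170; the known cells sum to 126, so (4,3) = 44.
Column 2 needs 170; the known cells sum to 144, so (3,2) = 26.
Column 3 needs 170; the known cells sum to 114, so (5,3) = 56.
Using row 3: 10 + 26 + 32 + 54 + ? → (3,4) = 170 − 122 = 48.

48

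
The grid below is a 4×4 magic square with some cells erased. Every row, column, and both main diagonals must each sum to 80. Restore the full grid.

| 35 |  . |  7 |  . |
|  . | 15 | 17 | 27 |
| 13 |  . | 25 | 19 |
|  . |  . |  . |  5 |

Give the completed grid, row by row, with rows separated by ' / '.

35 9 7 29 / 21 15 17 27 / 13 23 25 19 / 11 33 31 5

Using row 2: 15 + 17 + 27 + ? → (2,1) = 80 − 59 = 21.
Row 3 needs 80; the known cells sum to 57, so (3,2) = 23.
The remaining cell in column 1 is (4,1) = 80 − 69 = 11.
The remaining cell in column 3 is (4,3) = 80 − 49 = 31.
Column 4 must total 80; the given cells sum to 51, so (1,4) = 29.
Row 1 needs 80; the known cells sum to 71, so (1,2) = 9.
Using row 4: 11 + 31 + 5 + ? → (4,2) = 80 − 47 = 33.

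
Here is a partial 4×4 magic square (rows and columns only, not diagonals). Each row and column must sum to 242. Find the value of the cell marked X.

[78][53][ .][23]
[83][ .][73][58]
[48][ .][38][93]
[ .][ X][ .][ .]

Using row 1: 78 + 53 + 23 + ? → (1,3) = 242 − 154 = 88.
Using row 2: 83 + 73 + 58 + ? → (2,2) = 242 − 214 = 28.
The remaining cell in row 3 is (3,2) = 242 − 179 = 63.
Column 1 needs 242; the known cells sum to 209, so (4,1) = 33.
Using column 2: 53 + 28 + 63 + ? → (4,2) = 242 − 144 = 98.

98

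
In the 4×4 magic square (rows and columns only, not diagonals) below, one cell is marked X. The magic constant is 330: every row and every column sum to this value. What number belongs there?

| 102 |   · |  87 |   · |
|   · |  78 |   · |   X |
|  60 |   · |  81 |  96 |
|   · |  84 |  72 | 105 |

63

Row 3 needs 330; the known cells sum to 237, so (3,2) = 93.
Row 4 must total 330; the given cells sum to 261, so (4,1) = 69.
Column 1: 102 + 60 + 69 + ? = 330, so (2,1) = 99.
From column 2, 330 − (78 + 93 + 84) gives (1,2) = 75.
Column 3: 87 + 81 + 72 + ? = 330, so (2,3) = 90.
Row 1: 102 + 75 + 87 + ? = 330, so (1,4) = 66.
From row 2, 330 − (99 + 78 + 90) gives (2,4) = 63.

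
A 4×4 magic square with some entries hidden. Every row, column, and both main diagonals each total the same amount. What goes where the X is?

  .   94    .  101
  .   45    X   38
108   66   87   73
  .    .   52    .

Row 3 is complete and sums to 334; that is the magic constant.
Column 2 needs 334; the known cells sum to 205, so (4,2) = 129.
The remaining cell in column 4 is (4,4) = 334 − 212 = 122.
Main diagonal needs 334; the known cells sum to 254, so (1,1) = 80.
Row 1: 80 + 94 + 101 + ? = 334, so (1,3) = 59.
Row 4 needs 334; the known cells sum to 303, so (4,1) = 31.
Column 1 must total 334; the given cells sum to 219, so (2,1) = 115.
The remaining cell in column 3 is (2,3) = 334 − 198 = 136.

136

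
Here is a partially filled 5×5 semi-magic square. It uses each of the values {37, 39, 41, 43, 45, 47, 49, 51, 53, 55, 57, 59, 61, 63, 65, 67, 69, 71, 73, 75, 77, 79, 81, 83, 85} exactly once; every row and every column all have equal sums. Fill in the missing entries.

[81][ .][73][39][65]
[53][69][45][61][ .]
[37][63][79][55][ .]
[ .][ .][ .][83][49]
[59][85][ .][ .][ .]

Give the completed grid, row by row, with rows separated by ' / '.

The 25 entries sum to 1525, so each line sums to 1525/5 = 305.
Row 1 needs 305; the known cells sum to 258, so (1,2) = 47.
Row 2 needs 305; the known cells sum to 228, so (2,5) = 77.
Row 3: 37 + 63 + 79 + 55 + ? = 305, so (3,5) = 71.
Using column 1: 81 + 53 + 37 + 59 + ? → (4,1) = 305 − 230 = 75.
Using column 2: 47 + 69 + 63 + 85 + ? → (4,2) = 305 − 264 = 41.
Column 4 must total 305; the given cells sum to 238, so (5,4) = 67.
Using column 5: 65 + 77 + 71 + 49 + ? → (5,5) = 305 − 262 = 43.
Row 4 needs 305; the known cells sum to 248, so (4,3) = 57.
Row 5 must total 305; the given cells sum to 254, so (5,3) = 51.

81 47 73 39 65 / 53 69 45 61 77 / 37 63 79 55 71 / 75 41 57 83 49 / 59 85 51 67 43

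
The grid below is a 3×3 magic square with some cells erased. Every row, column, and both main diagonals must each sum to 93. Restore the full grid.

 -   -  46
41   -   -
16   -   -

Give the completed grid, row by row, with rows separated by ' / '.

The remaining cell in column 1 is (1,1) = 93 − 57 = 36.
From anti-diagonal, 93 − (46 + 16) gives (2,2) = 31.
Using row 1: 36 + 46 + ? → (1,2) = 93 − 82 = 11.
Using row 2: 41 + 31 + ? → (2,3) = 93 − 72 = 21.
Column 2 must total 93; the given cells sum to 42, so (3,2) = 51.
Using column 3: 46 + 21 + ? → (3,3) = 93 − 67 = 26.

36 11 46 / 41 31 21 / 16 51 26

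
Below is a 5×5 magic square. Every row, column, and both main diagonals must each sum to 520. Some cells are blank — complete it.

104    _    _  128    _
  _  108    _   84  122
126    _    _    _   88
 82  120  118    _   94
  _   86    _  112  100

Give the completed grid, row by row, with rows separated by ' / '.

Row 4 needs 520; the known cells sum to 414, so (4,4) = 106.
Using column 4: 128 + 84 + 106 + 112 + ? → (3,4) = 520 − 430 = 90.
The remaining cell in column 5 is (1,5) = 520 − 404 = 116.
Using main diagonal: 104 + 108 + 106 + 100 + ? → (3,3) = 520 − 418 = 102.
Anti-diagonal needs 520; the known cells sum to 422, so (5,1) = 98.
Row 3 must total 520; the given cells sum to 406, so (3,2) = 114.
Row 5 needs 520; the known cells sum to 396, so (5,3) = 124.
Column 1 needs 520; the known cells sum to 410, so (2,1) = 110.
Column 2 needs 520; the known cells sum to 428, so (1,2) = 92.
Row 1: 104 + 92 + 128 + 116 + ? = 520, so (1,3) = 80.
Using row 2: 110 + 108 + 84 + 122 + ? → (2,3) = 520 − 424 = 96.

104 92 80 128 116 / 110 108 96 84 122 / 126 114 102 90 88 / 82 120 118 106 94 / 98 86 124 112 100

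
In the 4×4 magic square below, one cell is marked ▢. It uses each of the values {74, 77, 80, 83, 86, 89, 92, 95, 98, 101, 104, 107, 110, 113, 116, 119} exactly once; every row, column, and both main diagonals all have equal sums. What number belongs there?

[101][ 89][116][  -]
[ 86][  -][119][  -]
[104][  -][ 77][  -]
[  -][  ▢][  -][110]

107

The 16 entries sum to 1544, so each line sums to 1544/4 = 386.
From row 1, 386 − (101 + 89 + 116) gives (1,4) = 80.
Column 1 needs 386; the known cells sum to 291, so (4,1) = 95.
Column 3: 116 + 119 + 77 + ? = 386, so (4,3) = 74.
Main diagonal must total 386; the given cells sum to 288, so (2,2) = 98.
Anti-diagonal needs 386; the known cells sum to 294, so (3,2) = 92.
Using row 2: 86 + 98 + 119 + ? → (2,4) = 386 − 303 = 83.
Row 3: 104 + 92 + 77 + ? = 386, so (3,4) = 113.
The remaining cell in row 4 is (4,2) = 386 − 279 = 107.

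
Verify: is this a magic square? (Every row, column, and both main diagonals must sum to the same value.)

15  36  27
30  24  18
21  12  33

Row 1: 15 + 36 + 27 = 78.
Row 2: 30 + 24 + 18 = 72.
Row 3: 21 + 12 + 33 = 66.
Column 1: 15 + 30 + 21 = 66.
Column 2: 36 + 24 + 12 = 72.
Column 3: 27 + 18 + 33 = 78.
Main diagonal: 15 + 24 + 33 = 72.
Anti-diagonal: 27 + 24 + 21 = 72.

No — row 1 sums to 78 but column 1 sums to 66.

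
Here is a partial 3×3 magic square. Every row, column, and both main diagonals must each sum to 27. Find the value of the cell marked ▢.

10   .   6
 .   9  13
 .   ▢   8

7

The remaining cell in row 1 is (1,2) = 27 − 16 = 11.
From row 2, 27 − (9 + 13) gives (2,1) = 5.
Column 1 must total 27; the given cells sum to 15, so (3,1) = 12.
Using column 2: 11 + 9 + ? → (3,2) = 27 − 20 = 7.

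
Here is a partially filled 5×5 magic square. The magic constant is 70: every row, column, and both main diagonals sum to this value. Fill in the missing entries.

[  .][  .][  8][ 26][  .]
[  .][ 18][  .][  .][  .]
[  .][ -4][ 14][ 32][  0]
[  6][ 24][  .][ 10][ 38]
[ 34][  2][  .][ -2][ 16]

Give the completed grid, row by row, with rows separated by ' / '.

12 30 8 26 -6 / -10 18 36 4 22 / 28 -4 14 32 0 / 6 24 -8 10 38 / 34 2 20 -2 16

From row 3, 70 − (-4 + 14 + 32 + 0) gives (3,1) = 28.
The remaining cell in row 4 is (4,3) = 70 − 78 = -8.
Row 5: 34 + 2 + (-2) + 16 + ? = 70, so (5,3) = 20.
From column 2, 70 − (18 + (-4) + 24 + 2) gives (1,2) = 30.
Column 3: 8 + 14 + (-8) + 20 + ? = 70, so (2,3) = 36.
Column 4 needs 70; the known cells sum to 66, so (2,4) = 4.
Main diagonal: 18 + 14 + 10 + 16 + ? = 70, so (1,1) = 12.
Anti-diagonal needs 70; the known cells sum to 76, so (1,5) = -6.
Column 1 must total 70; the given cells sum to 80, so (2,1) = -10.
Using column 5: -6 + 0 + 38 + 16 + ? → (2,5) = 70 − 48 = 22.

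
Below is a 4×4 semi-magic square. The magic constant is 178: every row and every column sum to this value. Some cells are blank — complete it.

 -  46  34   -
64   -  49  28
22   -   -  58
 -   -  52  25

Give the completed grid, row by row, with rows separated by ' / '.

Using row 2: 64 + 49 + 28 + ? → (2,2) = 178 − 141 = 37.
Column 3: 34 + 49 + 52 + ? = 178, so (3,3) = 43.
Column 4 must total 178; the given cells sum to 111, so (1,4) = 67.
From row 1, 178 − (46 + 34 + 67) gives (1,1) = 31.
Using row 3: 22 + 43 + 58 + ? → (3,2) = 178 − 123 = 55.
Column 1: 31 + 64 + 22 + ? = 178, so (4,1) = 61.
The remaining cell in column 2 is (4,2) = 178 − 138 = 40.

31 46 34 67 / 64 37 49 28 / 22 55 43 58 / 61 40 52 25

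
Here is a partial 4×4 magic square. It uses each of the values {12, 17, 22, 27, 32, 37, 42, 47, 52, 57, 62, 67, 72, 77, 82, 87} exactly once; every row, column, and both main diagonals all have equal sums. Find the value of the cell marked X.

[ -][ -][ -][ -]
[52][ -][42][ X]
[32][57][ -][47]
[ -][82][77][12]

The 16 entries sum to 792, so each line sums to 792/4 = 198.
Row 3 must total 198; the given cells sum to 136, so (3,3) = 62.
Row 4: 82 + 77 + 12 + ? = 198, so (4,1) = 27.
Column 1 must total 198; the given cells sum to 111, so (1,1) = 87.
Column 3 must total 198; the given cells sum to 181, so (1,3) = 17.
The remaining cell in main diagonal is (2,2) = 198 − 161 = 37.
Anti-diagonal: 42 + 57 + 27 + ? = 198, so (1,4) = 72.
Row 1: 87 + 17 + 72 + ? = 198, so (1,2) = 22.
Row 2 must total 198; the given cells sum to 131, so (2,4) = 67.

67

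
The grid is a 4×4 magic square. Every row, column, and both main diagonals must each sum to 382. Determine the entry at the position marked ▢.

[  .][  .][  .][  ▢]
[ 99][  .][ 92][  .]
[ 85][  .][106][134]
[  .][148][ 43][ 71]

113

The remaining cell in row 3 is (3,2) = 382 − 325 = 57.
Row 4 needs 382; the known cells sum to 262, so (4,1) = 120.
The remaining cell in column 1 is (1,1) = 382 − 304 = 78.
From column 3, 382 − (92 + 106 + 43) gives (1,3) = 141.
Main diagonal needs 382; the known cells sum to 255, so (2,2) = 127.
Anti-diagonal: 92 + 57 + 120 + ? = 382, so (1,4) = 113.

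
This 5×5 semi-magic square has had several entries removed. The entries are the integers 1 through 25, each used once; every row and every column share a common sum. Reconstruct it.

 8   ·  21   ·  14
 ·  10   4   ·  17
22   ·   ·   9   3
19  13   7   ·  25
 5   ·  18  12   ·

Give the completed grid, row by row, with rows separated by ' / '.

The entries are 1 through 25, which sum to 325, so each line sums to 325/5 = 65.
Row 4 needs 65; the known cells sum to 64, so (4,4) = 1.
Using column 1: 8 + 22 + 19 + 5 + ? → (2,1) = 65 − 54 = 11.
From column 3, 65 − (21 + 4 + 7 + 18) gives (3,3) = 15.
Column 5 needs 65; the known cells sum to 59, so (5,5) = 6.
Row 2: 11 + 10 + 4 + 17 + ? = 65, so (2,4) = 23.
Using row 3: 22 + 15 + 9 + 3 + ? → (3,2) = 65 − 49 = 16.
Row 5 must total 65; the given cells sum to 41, so (5,2) = 24.
Column 2: 10 + 16 + 13 + 24 + ? = 65, so (1,2) = 2.
From column 4, 65 − (23 + 9 + 1 + 12) gives (1,4) = 20.

8 2 21 20 14 / 11 10 4 23 17 / 22 16 15 9 3 / 19 13 7 1 25 / 5 24 18 12 6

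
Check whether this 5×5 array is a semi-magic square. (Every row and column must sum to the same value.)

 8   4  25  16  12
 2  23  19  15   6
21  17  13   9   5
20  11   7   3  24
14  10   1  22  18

Yes

Row 1: 8 + 4 + 25 + 16 + 12 = 65.
Row 2: 2 + 23 + 19 + 15 + 6 = 65.
Row 3: 21 + 17 + 13 + 9 + 5 = 65.
Row 4: 20 + 11 + 7 + 3 + 24 = 65.
Row 5: 14 + 10 + 1 + 22 + 18 = 65.
Column 1: 8 + 2 + 21 + 20 + 14 = 65.
Column 2: 4 + 23 + 17 + 11 + 10 = 65.
Column 3: 25 + 19 + 13 + 7 + 1 = 65.
Column 4: 16 + 15 + 9 + 3 + 22 = 65.
Column 5: 12 + 6 + 5 + 24 + 18 = 65.
All lines sum to 65.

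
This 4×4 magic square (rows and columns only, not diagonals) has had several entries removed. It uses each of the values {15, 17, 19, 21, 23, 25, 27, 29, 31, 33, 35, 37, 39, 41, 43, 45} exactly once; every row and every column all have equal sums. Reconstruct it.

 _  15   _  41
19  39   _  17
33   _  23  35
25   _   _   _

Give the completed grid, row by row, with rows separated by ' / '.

43 15 21 41 / 19 39 45 17 / 33 29 23 35 / 25 37 31 27

The 16 entries sum to 480, so each line sums to 480/4 = 120.
From row 2, 120 − (19 + 39 + 17) gives (2,3) = 45.
Row 3 needs 120; the known cells sum to 91, so (3,2) = 29.
Column 1: 19 + 33 + 25 + ? = 120, so (1,1) = 43.
The remaining cell in column 2 is (4,2) = 120 − 83 = 37.
From column 4, 120 − (41 + 17 + 35) gives (4,4) = 27.
The remaining cell in row 1 is (1,3) = 120 − 99 = 21.
Row 4: 25 + 37 + 27 + ? = 120, so (4,3) = 31.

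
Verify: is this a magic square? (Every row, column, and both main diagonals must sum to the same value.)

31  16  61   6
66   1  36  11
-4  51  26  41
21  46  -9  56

Yes

Row 1: 31 + 16 + 61 + 6 = 114.
Row 2: 66 + 1 + 36 + 11 = 114.
Row 3: -4 + 51 + 26 + 41 = 114.
Row 4: 21 + 46 + (-9) + 56 = 114.
Column 1: 31 + 66 + (-4) + 21 = 114.
Column 2: 16 + 1 + 51 + 46 = 114.
Column 3: 61 + 36 + 26 + (-9) = 114.
Column 4: 6 + 11 + 41 + 56 = 114.
Main diagonal: 31 + 1 + 26 + 56 = 114.
Anti-diagonal: 6 + 36 + 51 + 21 = 114.
All lines sum to 114.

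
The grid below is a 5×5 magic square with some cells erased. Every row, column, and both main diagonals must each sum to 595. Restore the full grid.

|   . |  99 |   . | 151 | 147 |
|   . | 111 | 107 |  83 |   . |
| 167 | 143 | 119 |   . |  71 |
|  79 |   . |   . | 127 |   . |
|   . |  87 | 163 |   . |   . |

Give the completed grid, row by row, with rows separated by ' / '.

The remaining cell in row 3 is (3,4) = 595 − 500 = 95.
Column 2: 99 + 111 + 143 + 87 + ? = 595, so (4,2) = 155.
From column 4, 595 − (151 + 83 + 95 + 127) gives (5,4) = 139.
Anti-diagonal needs 595; the known cells sum to 504, so (5,1) = 91.
Row 5: 91 + 87 + 163 + 139 + ? = 595, so (5,5) = 115.
Using main diagonal: 111 + 119 + 127 + 115 + ? → (1,1) = 595 − 472 = 123.
From row 1, 595 − (123 + 99 + 151 + 147) gives (1,3) = 75.
Column 1 needs 595; the known cells sum to 460, so (2,1) = 135.
Column 3 needs 595; the known cells sum to 464, so (4,3) = 131.
Row 2 must total 595; the given cells sum to 436, so (2,5) = 159.
The remaining cell in row 4 is (4,5) = 595 − 492 = 103.

123 99 75 151 147 / 135 111 107 83 159 / 167 143 119 95 71 / 79 155 131 127 103 / 91 87 163 139 115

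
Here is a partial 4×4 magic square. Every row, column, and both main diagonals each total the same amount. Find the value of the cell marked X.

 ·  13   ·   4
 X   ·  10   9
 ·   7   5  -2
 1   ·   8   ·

3

Anti-diagonal is complete and sums to 22; that is the magic constant.
From row 3, 22 − (7 + 5 + (-2)) gives (3,1) = 12.
Column 3 must total 22; the given cells sum to 23, so (1,3) = -1.
Column 4: 4 + 9 + (-2) + ? = 22, so (4,4) = 11.
From row 1, 22 − (13 + (-1) + 4) gives (1,1) = 6.
From row 4, 22 − (1 + 8 + 11) gives (4,2) = 2.
From column 1, 22 − (6 + 12 + 1) gives (2,1) = 3.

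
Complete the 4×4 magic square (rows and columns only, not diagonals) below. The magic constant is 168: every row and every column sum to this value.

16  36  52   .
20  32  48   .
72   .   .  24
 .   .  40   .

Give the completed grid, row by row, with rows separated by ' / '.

16 36 52 64 / 20 32 48 68 / 72 44 28 24 / 60 56 40 12

From row 1, 168 − (16 + 36 + 52) gives (1,4) = 64.
Using row 2: 20 + 32 + 48 + ? → (2,4) = 168 − 100 = 68.
Column 1: 16 + 20 + 72 + ? = 168, so (4,1) = 60.
Column 3 must total 168; the given cells sum to 140, so (3,3) = 28.
Column 4 needs 168; the known cells sum to 156, so (4,4) = 12.
Using row 3: 72 + 28 + 24 + ? → (3,2) = 168 − 124 = 44.
Row 4 needs 168; the known cells sum to 112, so (4,2) = 56.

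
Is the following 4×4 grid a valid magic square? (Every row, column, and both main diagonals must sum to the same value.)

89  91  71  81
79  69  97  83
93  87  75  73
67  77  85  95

No — column 4 sums to 332 but row 2 sums to 328.

Row 1: 89 + 91 + 71 + 81 = 332.
Row 2: 79 + 69 + 97 + 83 = 328.
Row 3: 93 + 87 + 75 + 73 = 328.
Row 4: 67 + 77 + 85 + 95 = 324.
Column 1: 89 + 79 + 93 + 67 = 328.
Column 2: 91 + 69 + 87 + 77 = 324.
Column 3: 71 + 97 + 75 + 85 = 328.
Column 4: 81 + 83 + 73 + 95 = 332.
Main diagonal: 89 + 69 + 75 + 95 = 328.
Anti-diagonal: 81 + 97 + 87 + 67 = 332.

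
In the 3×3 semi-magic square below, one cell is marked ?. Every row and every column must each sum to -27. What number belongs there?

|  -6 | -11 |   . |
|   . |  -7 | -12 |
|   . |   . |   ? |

Row 1 must total -27; the given cells sum to -17, so (1,3) = -10.
Using row 2: -7 + (-12) + ? → (2,1) = -27 − (-19) = -8.
Column 1 must total -27; the given cells sum to -14, so (3,1) = -13.
Column 2: -11 + (-7) + ? = -27, so (3,2) = -9.
Using column 3: -10 + (-12) + ? → (3,3) = -27 − (-22) = -5.

-5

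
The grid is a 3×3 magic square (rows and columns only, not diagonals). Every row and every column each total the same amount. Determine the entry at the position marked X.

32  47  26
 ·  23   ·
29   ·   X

Row 1 is complete and sums to 105; that is the magic constant.
From column 1, 105 − (32 + 29) gives (2,1) = 44.
Using column 2: 47 + 23 + ? → (3,2) = 105 − 70 = 35.
From row 2, 105 − (44 + 23) gives (2,3) = 38.
Using row 3: 29 + 35 + ? → (3,3) = 105 − 64 = 41.

41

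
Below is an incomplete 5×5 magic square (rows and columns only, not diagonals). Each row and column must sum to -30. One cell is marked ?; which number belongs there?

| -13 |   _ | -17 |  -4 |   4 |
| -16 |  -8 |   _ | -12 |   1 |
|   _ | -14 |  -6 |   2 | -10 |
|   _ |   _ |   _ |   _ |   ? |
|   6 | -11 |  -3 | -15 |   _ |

Using row 1: -13 + (-17) + (-4) + 4 + ? → (1,2) = -30 − (-30) = 0.
Row 2 needs -30; the known cells sum to -35, so (2,3) = 5.
Row 3 needs -30; the known cells sum to -28, so (3,1) = -2.
The remaining cell in row 5 is (5,5) = -30 − (-23) = -7.
Column 1: -13 + (-16) + (-2) + 6 + ? = -30, so (4,1) = -5.
Column 2: 0 + (-8) + (-14) + (-11) + ? = -30, so (4,2) = 3.
Column 3 needs -30; the known cells sum to -21, so (4,3) = -9.
Column 4: -4 + (-12) + 2 + (-15) + ? = -30, so (4,4) = -1.
From column 5, -30 − (4 + 1 + (-10) + (-7)) gives (4,5) = -18.

-18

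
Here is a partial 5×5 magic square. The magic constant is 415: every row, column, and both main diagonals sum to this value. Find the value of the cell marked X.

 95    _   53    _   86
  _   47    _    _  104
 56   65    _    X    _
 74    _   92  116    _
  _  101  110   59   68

98

Using row 5: 101 + 110 + 59 + 68 + ? → (5,1) = 415 − 338 = 77.
Column 1: 95 + 56 + 74 + 77 + ? = 415, so (2,1) = 113.
From main diagonal, 415 − (95 + 47 + 116 + 68) gives (3,3) = 89.
Column 3: 53 + 89 + 92 + 110 + ? = 415, so (2,3) = 71.
Row 2 must total 415; the given cells sum to 335, so (2,4) = 80.
Anti-diagonal: 86 + 80 + 89 + 77 + ? = 415, so (4,2) = 83.
Row 4 must total 415; the given cells sum to 365, so (4,5) = 50.
Column 2 needs 415; the known cells sum to 296, so (1,2) = 119.
Column 5: 86 + 104 + 50 + 68 + ? = 415, so (3,5) = 107.
From row 1, 415 − (95 + 119 + 53 + 86) gives (1,4) = 62.
From row 3, 415 − (56 + 65 + 89 + 107) gives (3,4) = 98.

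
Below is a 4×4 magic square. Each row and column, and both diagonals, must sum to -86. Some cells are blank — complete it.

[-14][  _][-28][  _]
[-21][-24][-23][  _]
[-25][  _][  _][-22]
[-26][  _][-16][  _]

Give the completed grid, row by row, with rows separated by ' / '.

-14 -27 -28 -17 / -21 -24 -23 -18 / -25 -20 -19 -22 / -26 -15 -16 -29

The remaining cell in row 2 is (2,4) = -86 − (-68) = -18.
Column 3 must total -86; the given cells sum to -67, so (3,3) = -19.
Using main diagonal: -14 + (-24) + (-19) + ? → (4,4) = -86 − (-57) = -29.
From row 3, -86 − (-25 + (-19) + (-22)) gives (3,2) = -20.
Row 4: -26 + (-16) + (-29) + ? = -86, so (4,2) = -15.
Using column 2: -24 + (-20) + (-15) + ? → (1,2) = -86 − (-59) = -27.
Using column 4: -18 + (-22) + (-29) + ? → (1,4) = -86 − (-69) = -17.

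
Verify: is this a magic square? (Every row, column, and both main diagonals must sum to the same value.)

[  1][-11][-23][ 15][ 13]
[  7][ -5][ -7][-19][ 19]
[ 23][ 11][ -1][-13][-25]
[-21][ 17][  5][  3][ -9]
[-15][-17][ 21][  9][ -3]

Yes

Row 1: 1 + (-11) + (-23) + 15 + 13 = -5.
Row 2: 7 + (-5) + (-7) + (-19) + 19 = -5.
Row 3: 23 + 11 + (-1) + (-13) + (-25) = -5.
Row 4: -21 + 17 + 5 + 3 + (-9) = -5.
Row 5: -15 + (-17) + 21 + 9 + (-3) = -5.
Column 1: 1 + 7 + 23 + (-21) + (-15) = -5.
Column 2: -11 + (-5) + 11 + 17 + (-17) = -5.
Column 3: -23 + (-7) + (-1) + 5 + 21 = -5.
Column 4: 15 + (-19) + (-13) + 3 + 9 = -5.
Column 5: 13 + 19 + (-25) + (-9) + (-3) = -5.
Main diagonal: 1 + (-5) + (-1) + 3 + (-3) = -5.
Anti-diagonal: 13 + (-19) + (-1) + 17 + (-15) = -5.
All lines sum to -5.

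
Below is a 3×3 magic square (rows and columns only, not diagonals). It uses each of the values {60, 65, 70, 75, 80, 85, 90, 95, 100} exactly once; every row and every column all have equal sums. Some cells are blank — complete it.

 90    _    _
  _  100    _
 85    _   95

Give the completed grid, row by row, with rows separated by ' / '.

90 80 70 / 65 100 75 / 85 60 95

The 9 entries sum to 720, so each line sums to 720/3 = 240.
From row 3, 240 − (85 + 95) gives (3,2) = 60.
Column 1: 90 + 85 + ? = 240, so (2,1) = 65.
From column 2, 240 − (100 + 60) gives (1,2) = 80.
Row 1 must total 240; the given cells sum to 170, so (1,3) = 70.
Row 2: 65 + 100 + ? = 240, so (2,3) = 75.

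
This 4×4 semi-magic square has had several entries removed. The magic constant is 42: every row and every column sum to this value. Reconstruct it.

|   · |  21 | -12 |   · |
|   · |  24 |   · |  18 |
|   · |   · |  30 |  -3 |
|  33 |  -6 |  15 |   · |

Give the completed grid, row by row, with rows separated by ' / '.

The remaining cell in row 4 is (4,4) = 42 − 42 = 0.
Column 2 needs 42; the known cells sum to 39, so (3,2) = 3.
From column 3, 42 − (-12 + 30 + 15) gives (2,3) = 9.
Column 4 must total 42; the given cells sum to 15, so (1,4) = 27.
Using row 1: 21 + (-12) + 27 + ? → (1,1) = 42 − 36 = 6.
Row 2 must total 42; the given cells sum to 51, so (2,1) = -9.
Using row 3: 3 + 30 + (-3) + ? → (3,1) = 42 − 30 = 12.

6 21 -12 27 / -9 24 9 18 / 12 3 30 -3 / 33 -6 15 0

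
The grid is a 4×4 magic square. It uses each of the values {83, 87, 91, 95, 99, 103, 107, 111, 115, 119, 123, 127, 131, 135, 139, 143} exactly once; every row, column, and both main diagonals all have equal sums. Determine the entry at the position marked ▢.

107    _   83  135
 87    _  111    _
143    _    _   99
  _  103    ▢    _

139

The 16 entries sum to 1808, so each line sums to 1808/4 = 452.
From row 1, 452 − (107 + 83 + 135) gives (1,2) = 127.
Column 1 needs 452; the known cells sum to 337, so (4,1) = 115.
Using anti-diagonal: 135 + 111 + 115 + ? → (3,2) = 452 − 361 = 91.
From row 3, 452 − (143 + 91 + 99) gives (3,3) = 119.
Using column 2: 127 + 91 + 103 + ? → (2,2) = 452 − 321 = 131.
The remaining cell in column 3 is (4,3) = 452 − 313 = 139.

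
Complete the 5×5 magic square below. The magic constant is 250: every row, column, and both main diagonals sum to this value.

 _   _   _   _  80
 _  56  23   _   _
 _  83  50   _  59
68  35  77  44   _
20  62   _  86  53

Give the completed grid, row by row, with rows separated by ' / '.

47 14 71 38 80 / 74 56 23 65 32 / 41 83 50 17 59 / 68 35 77 44 26 / 20 62 29 86 53

The remaining cell in row 4 is (4,5) = 250 − 224 = 26.
Row 5: 20 + 62 + 86 + 53 + ? = 250, so (5,3) = 29.
Column 2 must total 250; the given cells sum to 236, so (1,2) = 14.
Column 3 needs 250; the known cells sum to 179, so (1,3) = 71.
The remaining cell in column 5 is (2,5) = 250 − 218 = 32.
Main diagonal must total 250; the given cells sum to 203, so (1,1) = 47.
Using anti-diagonal: 80 + 50 + 35 + 20 + ? → (2,4) = 250 − 185 = 65.
Row 1: 47 + 14 + 71 + 80 + ? = 250, so (1,4) = 38.
Using row 2: 56 + 23 + 65 + 32 + ? → (2,1) = 250 − 176 = 74.
Column 1 must total 250; the given cells sum to 209, so (3,1) = 41.
Column 4: 38 + 65 + 44 + 86 + ? = 250, so (3,4) = 17.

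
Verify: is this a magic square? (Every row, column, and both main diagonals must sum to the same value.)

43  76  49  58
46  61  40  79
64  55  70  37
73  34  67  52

Row 1: 43 + 76 + 49 + 58 = 226.
Row 2: 46 + 61 + 40 + 79 = 226.
Row 3: 64 + 55 + 70 + 37 = 226.
Row 4: 73 + 34 + 67 + 52 = 226.
Column 1: 43 + 46 + 64 + 73 = 226.
Column 2: 76 + 61 + 55 + 34 = 226.
Column 3: 49 + 40 + 70 + 67 = 226.
Column 4: 58 + 79 + 37 + 52 = 226.
Main diagonal: 43 + 61 + 70 + 52 = 226.
Anti-diagonal: 58 + 40 + 55 + 73 = 226.
All lines sum to 226.

Yes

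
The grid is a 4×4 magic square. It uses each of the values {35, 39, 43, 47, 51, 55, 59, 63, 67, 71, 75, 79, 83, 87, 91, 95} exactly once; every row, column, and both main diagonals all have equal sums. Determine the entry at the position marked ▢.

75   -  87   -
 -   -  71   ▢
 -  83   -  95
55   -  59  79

35

The 16 entries sum to 1040, so each line sums to 1040/4 = 260.
The remaining cell in row 4 is (4,2) = 260 − 193 = 67.
The remaining cell in column 3 is (3,3) = 260 − 217 = 43.
From main diagonal, 260 − (75 + 43 + 79) gives (2,2) = 63.
The remaining cell in anti-diagonal is (1,4) = 260 − 209 = 51.
Row 1 needs 260; the known cells sum to 213, so (1,2) = 47.
Row 3: 83 + 43 + 95 + ? = 260, so (3,1) = 39.
Column 1 must total 260; the given cells sum to 169, so (2,1) = 91.
Using column 4: 51 + 95 + 79 + ? → (2,4) = 260 − 225 = 35.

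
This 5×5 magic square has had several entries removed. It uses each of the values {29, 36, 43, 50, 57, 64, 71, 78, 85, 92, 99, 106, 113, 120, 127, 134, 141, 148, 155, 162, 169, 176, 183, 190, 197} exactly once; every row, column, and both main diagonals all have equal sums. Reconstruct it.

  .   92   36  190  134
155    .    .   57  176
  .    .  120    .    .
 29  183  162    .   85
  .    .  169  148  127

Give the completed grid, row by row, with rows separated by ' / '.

113 92 36 190 134 / 155 99 78 57 176 / 197 141 120 64 43 / 29 183 162 106 85 / 71 50 169 148 127

The 25 entries sum to 2825, so each line sums to 2825/5 = 565.
The remaining cell in row 1 is (1,1) = 565 − 452 = 113.
Using row 4: 29 + 183 + 162 + 85 + ? → (4,4) = 565 − 459 = 106.
From column 3, 565 − (36 + 120 + 162 + 169) gives (2,3) = 78.
Column 4 must total 565; the given cells sum to 501, so (3,4) = 64.
Column 5 needs 565; the known cells sum to 522, so (3,5) = 43.
Main diagonal must total 565; the given cells sum to 466, so (2,2) = 99.
From anti-diagonal, 565 − (134 + 57 + 120 + 183) gives (5,1) = 71.
The remaining cell in row 5 is (5,2) = 565 − 515 = 50.
The remaining cell in column 1 is (3,1) = 565 − 368 = 197.
The remaining cell in column 2 is (3,2) = 565 − 424 = 141.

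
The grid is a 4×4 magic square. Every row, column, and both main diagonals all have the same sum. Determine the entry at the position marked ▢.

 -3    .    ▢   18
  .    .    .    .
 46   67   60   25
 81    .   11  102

Row 3 is complete and sums to 198; that is the magic constant.
The remaining cell in row 4 is (4,2) = 198 − 194 = 4.
Column 1: -3 + 46 + 81 + ? = 198, so (2,1) = 74.
Column 4 must total 198; the given cells sum to 145, so (2,4) = 53.
Using main diagonal: -3 + 60 + 102 + ? → (2,2) = 198 − 159 = 39.
Anti-diagonal must total 198; the given cells sum to 166, so (2,3) = 32.
Column 2 must total 198; the given cells sum to 110, so (1,2) = 88.
The remaining cell in column 3 is (1,3) = 198 − 103 = 95.

95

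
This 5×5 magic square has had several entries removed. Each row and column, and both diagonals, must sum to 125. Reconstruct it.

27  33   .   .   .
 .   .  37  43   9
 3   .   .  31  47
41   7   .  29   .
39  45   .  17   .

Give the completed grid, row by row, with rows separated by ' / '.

27 33 49 5 11 / 15 21 37 43 9 / 3 19 25 31 47 / 41 7 13 29 35 / 39 45 1 17 23

The remaining cell in column 1 is (2,1) = 125 − 110 = 15.
Using column 4: 43 + 31 + 29 + 17 + ? → (1,4) = 125 − 120 = 5.
Using row 2: 15 + 37 + 43 + 9 + ? → (2,2) = 125 − 104 = 21.
Column 2 needs 125; the known cells sum to 106, so (3,2) = 19.
Row 3 must total 125; the given cells sum to 100, so (3,3) = 25.
Main diagonal: 27 + 21 + 25 + 29 + ? = 125, so (5,5) = 23.
Anti-diagonal: 43 + 25 + 7 + 39 + ? = 125, so (1,5) = 11.
Row 1 must total 125; the given cells sum to 76, so (1,3) = 49.
Using row 5: 39 + 45 + 17 + 23 + ? → (5,3) = 125 − 124 = 1.
Column 3 must total 125; the given cells sum to 112, so (4,3) = 13.
The remaining cell in column 5 is (4,5) = 125 − 90 = 35.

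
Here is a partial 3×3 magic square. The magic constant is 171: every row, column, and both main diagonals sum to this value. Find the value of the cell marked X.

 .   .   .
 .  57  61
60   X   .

55

Row 2 needs 171; the known cells sum to 118, so (2,1) = 53.
Using column 1: 53 + 60 + ? → (1,1) = 171 − 113 = 58.
The remaining cell in main diagonal is (3,3) = 171 − 115 = 56.
From anti-diagonal, 171 − (57 + 60) gives (1,3) = 54.
Row 1 must total 171; the given cells sum to 112, so (1,2) = 59.
From row 3, 171 − (60 + 56) gives (3,2) = 55.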